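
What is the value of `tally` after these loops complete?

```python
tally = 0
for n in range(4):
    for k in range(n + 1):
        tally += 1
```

Triangle: 1 + 2 + ... + 4
`tally` takes the values: 0 → 1 → 2 → 3 → 4 → 5 → 6 → 7 → 8 → 9 → 10

Answer: 10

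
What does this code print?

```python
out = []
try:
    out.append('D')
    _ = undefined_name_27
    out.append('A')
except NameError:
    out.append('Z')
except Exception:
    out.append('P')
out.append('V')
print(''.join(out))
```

Execution trace: 'D' (try body) → 'Z' (except NameError) → 'V' (after the try/except). Output: DZV

Answer: DZV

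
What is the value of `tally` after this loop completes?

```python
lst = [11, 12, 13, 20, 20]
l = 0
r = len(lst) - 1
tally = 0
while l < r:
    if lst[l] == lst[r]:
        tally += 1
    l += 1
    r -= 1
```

Count matching pairs from ends
`tally` takes the values: 0

Answer: 0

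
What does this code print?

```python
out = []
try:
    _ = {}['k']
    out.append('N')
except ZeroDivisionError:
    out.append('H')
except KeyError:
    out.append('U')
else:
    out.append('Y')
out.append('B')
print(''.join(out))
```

Execution trace: 'U' (except KeyError) → 'B' (after the try/except). Output: UB

Answer: UB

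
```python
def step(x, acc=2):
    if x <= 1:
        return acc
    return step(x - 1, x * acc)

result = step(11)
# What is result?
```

Accumulator trace (n, acc): (11, 2) -> (10, 22) -> (9, 220) -> (8, 1980) -> (7, 15840) -> (6, 110880) -> (5, 665280) -> (4, 3326400) -> (3, 13305600) -> (2, 39916800) -> (1, 79833600) -> return 79833600

Answer: 79833600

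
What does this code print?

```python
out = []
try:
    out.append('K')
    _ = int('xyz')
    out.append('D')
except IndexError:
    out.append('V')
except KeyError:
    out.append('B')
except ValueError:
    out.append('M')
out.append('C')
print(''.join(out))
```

Execution trace: 'K' (try body) → 'M' (except ValueError) → 'C' (after the try/except). Output: KMC

Answer: KMC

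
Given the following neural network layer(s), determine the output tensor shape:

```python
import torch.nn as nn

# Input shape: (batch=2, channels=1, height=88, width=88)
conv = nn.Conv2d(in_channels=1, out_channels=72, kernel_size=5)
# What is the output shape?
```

Input: (2, 1, 88, 88) -> Output: (2, 72, 84, 84)

Answer: (2, 72, 84, 84)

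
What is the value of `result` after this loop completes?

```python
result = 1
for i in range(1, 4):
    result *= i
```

3! = 6
`result` takes the values: 1 → 2 → 6

Answer: 6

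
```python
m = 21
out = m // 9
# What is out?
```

Trace:
`m = 21` → m = 21
`out = m // 9` → out = 2
So out = 2

Answer: 2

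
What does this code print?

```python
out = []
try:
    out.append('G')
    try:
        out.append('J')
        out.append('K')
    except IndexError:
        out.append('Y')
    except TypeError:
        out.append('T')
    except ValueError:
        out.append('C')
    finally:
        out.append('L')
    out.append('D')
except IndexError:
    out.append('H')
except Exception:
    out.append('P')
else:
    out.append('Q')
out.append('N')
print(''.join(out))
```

Execution trace: 'G' (try body) → 'J' (inner try body) → 'K' (inner try body, no exception) → 'L' (inner finally) → 'D' (try body, no exception) → 'Q' (else) → 'N' (after the try/except). Output: GJKLDQN

Answer: GJKLDQN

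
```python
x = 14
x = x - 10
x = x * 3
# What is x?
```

Trace:
`x = 14` → x = 14
`x = x - 10` → x = 4
`x = x * 3` → x = 12
So x = 12

Answer: 12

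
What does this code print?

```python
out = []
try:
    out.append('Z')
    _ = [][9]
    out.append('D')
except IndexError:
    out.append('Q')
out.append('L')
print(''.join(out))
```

Execution trace: 'Z' (try body) → 'Q' (except IndexError) → 'L' (after the try/except). Output: ZQL

Answer: ZQL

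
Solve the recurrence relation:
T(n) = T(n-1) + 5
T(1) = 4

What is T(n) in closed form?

Unrolling: T(n) = T(1) + 5·(n-1) = 4 + 5(n-1) = 5n - 1.

Answer: T(n) = 5n - 1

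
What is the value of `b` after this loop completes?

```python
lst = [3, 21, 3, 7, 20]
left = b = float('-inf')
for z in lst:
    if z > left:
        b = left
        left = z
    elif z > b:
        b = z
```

Second largest (with repeats) in [3, 21, 3, 7, 20]
`b` takes the values: -inf → 3 → 7 → 20

Answer: 20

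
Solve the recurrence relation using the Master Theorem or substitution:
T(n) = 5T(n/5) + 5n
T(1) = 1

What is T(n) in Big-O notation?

By Master Theorem: a=5, b=5, f(n)=5n. Since log_5(5) = 1 and f(n) = Θ(n^1), Case 2 applies. T(n) = O(n log n).

Answer: O(n log n)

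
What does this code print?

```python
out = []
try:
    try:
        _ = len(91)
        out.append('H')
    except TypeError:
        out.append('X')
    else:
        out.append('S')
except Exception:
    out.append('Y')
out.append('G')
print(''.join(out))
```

Execution trace: 'X' (inner except TypeError) → 'G' (after the try/except). Output: XG

Answer: XG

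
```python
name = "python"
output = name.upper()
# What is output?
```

Trace:
`name = "python"` → name = 'python'
`output = name.upper()` → output = 'PYTHON'
So output = 'PYTHON'

Answer: 'PYTHON'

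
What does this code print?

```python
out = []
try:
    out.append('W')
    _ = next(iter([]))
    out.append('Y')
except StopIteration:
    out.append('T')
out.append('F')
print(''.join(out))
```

Execution trace: 'W' (try body) → 'T' (except StopIteration) → 'F' (after the try/except). Output: WTF

Answer: WTF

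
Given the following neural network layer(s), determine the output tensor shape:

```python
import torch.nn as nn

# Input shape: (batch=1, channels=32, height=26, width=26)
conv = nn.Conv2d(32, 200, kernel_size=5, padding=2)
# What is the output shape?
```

Input: (1, 32, 26, 26) -> Output: (1, 200, 26, 26)

Answer: (1, 200, 26, 26)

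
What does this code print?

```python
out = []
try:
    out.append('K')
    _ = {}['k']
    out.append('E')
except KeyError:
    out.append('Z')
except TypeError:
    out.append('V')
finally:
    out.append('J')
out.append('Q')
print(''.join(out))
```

Execution trace: 'K' (try body) → 'Z' (except KeyError) → 'J' (finally) → 'Q' (after the try/except). Output: KZJQ

Answer: KZJQ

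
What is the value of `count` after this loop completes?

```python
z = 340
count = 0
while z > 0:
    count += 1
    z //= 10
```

Count digits by repeated division by 10
`count` takes the values: 0 → 1 → 2 → 3

Answer: 3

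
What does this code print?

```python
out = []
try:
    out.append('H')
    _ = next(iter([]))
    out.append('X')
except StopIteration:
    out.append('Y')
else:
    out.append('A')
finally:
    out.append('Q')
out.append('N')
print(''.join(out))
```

Execution trace: 'H' (try body) → 'Y' (except StopIteration) → 'Q' (finally) → 'N' (after the try/except). Output: HYQN

Answer: HYQN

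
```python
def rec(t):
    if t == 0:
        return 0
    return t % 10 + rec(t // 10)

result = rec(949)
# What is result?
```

Sum of digits of 949: 9 + 4 + 9 = 22

Answer: 22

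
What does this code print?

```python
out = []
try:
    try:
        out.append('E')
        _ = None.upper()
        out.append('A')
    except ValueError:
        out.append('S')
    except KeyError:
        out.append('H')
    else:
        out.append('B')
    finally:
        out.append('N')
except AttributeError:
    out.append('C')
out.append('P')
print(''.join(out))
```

Execution trace: 'E' (try body) → 'N' (finally) → 'C' (outer except AttributeError) → 'P' (after the try/except). Output: ENCP

Answer: ENCP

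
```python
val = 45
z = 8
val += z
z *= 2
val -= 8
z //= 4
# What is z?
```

Trace:
`val = 45` → val = 45
`z = 8` → z = 8
`val += z` → val = 53
`z *= 2` → z = 16
`val -= 8` → val = 45
`z //= 4` → z = 4
So z = 4

Answer: 4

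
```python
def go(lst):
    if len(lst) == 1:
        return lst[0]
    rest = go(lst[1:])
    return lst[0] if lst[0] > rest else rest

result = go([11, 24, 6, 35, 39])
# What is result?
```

Recursive max over [11, 24, 6, 35, 39] = 39

Answer: 39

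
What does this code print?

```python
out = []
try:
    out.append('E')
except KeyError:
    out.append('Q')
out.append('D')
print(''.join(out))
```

Execution trace: 'E' (try body, no exception) → 'D' (after the try/except). Output: ED

Answer: ED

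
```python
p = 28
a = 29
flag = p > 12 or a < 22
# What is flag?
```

Trace:
`p = 28` → p = 28
`a = 29` → a = 29
`flag = p > 12 or a < 22` → flag = True
So flag = True

Answer: True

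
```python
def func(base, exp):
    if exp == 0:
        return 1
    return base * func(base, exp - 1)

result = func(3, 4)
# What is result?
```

func(3, 4) = 3 * 3 * 3 * 3 = 81

Answer: 81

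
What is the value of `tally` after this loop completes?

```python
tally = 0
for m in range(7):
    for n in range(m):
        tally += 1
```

Triangle number: 0+1+2+...+6
`tally` takes the values: 0 → 1 → 2 → 3 → 4 → 5 → 6 → 7 → 8 → 9 → 10 → 11 → 12 → 13 → 14 → 15 → 16 → 17 → 18 → 19 → 20 → 21

Answer: 21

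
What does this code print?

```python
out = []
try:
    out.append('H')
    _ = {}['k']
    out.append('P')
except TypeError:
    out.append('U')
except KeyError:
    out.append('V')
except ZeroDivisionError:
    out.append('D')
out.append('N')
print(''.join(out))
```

Execution trace: 'H' (try body) → 'V' (except KeyError) → 'N' (after the try/except). Output: HVN

Answer: HVN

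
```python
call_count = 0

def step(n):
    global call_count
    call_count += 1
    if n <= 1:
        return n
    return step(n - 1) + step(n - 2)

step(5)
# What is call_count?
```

Calls(n) = 1 + Calls(n-1) + Calls(n-2); Calls(0)=Calls(1)=1. For n=5 this gives 15.

Answer: 15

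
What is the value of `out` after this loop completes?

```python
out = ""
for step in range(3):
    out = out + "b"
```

Repeat 'b' 3 times
`out` takes the values: "" → "b" → "bb" → "bbb"

Answer: "bbb"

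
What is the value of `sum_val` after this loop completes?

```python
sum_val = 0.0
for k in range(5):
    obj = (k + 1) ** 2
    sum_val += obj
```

Sum of squared losses 1² + 2² + ... + 5²
`sum_val` takes the values: 0.0 → 1.0 → 5.0 → 14.0 → 30.0 → 55.0

Answer: 55.0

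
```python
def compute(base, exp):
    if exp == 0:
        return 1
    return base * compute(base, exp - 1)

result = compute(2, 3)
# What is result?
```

compute(2, 3) = 2 * 2 * 2 = 8

Answer: 8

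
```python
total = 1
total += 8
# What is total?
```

Trace:
`total = 1` → total = 1
`total += 8` → total = 9
So total = 9

Answer: 9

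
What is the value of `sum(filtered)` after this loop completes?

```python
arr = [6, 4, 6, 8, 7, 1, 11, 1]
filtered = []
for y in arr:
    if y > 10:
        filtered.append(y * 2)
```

Sum of doubled values > 10
`filtered` takes the values: [] → [22]
So `sum(filtered)` = 22

Answer: 22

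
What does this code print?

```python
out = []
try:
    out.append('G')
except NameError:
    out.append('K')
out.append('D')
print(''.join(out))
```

Execution trace: 'G' (try body, no exception) → 'D' (after the try/except). Output: GD

Answer: GD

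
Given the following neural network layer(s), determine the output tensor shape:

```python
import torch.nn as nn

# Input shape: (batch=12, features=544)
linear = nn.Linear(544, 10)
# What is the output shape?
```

Input: (12, 544) -> Output: (12, 10)

Answer: (12, 10)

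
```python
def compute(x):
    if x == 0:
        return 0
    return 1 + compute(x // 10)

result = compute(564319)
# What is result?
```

Count of digits of 564319: 6

Answer: 6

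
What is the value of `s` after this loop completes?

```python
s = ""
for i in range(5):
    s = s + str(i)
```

Concatenate digits 0 to 4
`s` takes the values: "" → "0" → "01" → "012" → "0123" → "01234"

Answer: "01234"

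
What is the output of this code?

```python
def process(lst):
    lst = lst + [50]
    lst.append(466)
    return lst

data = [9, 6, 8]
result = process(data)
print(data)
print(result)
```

Key concept: rebinding parameter vs mutation.
Step by step:
`data = [9, 6, 8]` → data = [9, 6, 8]
`result = process(data)` → result = [9, 6, 8, 50, 466]
`print(data)` → prints [9, 6, 8]
`print(result)` → prints [9, 6, 8, 50, 466]

Answer:
[9, 6, 8]
[9, 6, 8, 50, 466]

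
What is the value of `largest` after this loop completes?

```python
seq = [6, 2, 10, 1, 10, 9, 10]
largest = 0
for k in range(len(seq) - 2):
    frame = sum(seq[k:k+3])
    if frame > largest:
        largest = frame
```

Max sum of 3-element window in [6, 2, 10, 1, 10, 9, 10]
`largest` takes the values: 0 → 18 → 21 → 29

Answer: 29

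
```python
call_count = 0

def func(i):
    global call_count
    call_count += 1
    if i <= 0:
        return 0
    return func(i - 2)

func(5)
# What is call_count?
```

Linear recursion stepping by 2: 4 calls from i=5 down to ≤0.

Answer: 4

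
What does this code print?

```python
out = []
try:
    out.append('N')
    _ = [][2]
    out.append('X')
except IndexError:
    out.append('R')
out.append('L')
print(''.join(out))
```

Execution trace: 'N' (try body) → 'R' (except IndexError) → 'L' (after the try/except). Output: NRL

Answer: NRL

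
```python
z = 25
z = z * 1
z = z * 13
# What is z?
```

Trace:
`z = 25` → z = 25
`z = z * 1` → z = 25
`z = z * 13` → z = 325
So z = 325

Answer: 325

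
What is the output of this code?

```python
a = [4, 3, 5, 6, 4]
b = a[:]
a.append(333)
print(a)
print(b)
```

Key concept: slice [:] creates copy.
Step by step:
`a = [4, 3, 5, 6, 4]` → a = [4, 3, 5, 6, 4]
`b = a[:]` → b = [4, 3, 5, 6, 4]
`a.append(333)` → a = [4, 3, 5, 6, 4, 333]
`print(a)` → prints [4, 3, 5, 6, 4, 333]
`print(b)` → prints [4, 3, 5, 6, 4]

Answer:
[4, 3, 5, 6, 4, 333]
[4, 3, 5, 6, 4]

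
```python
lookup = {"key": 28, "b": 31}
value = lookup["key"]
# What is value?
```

Trace:
`lookup = {"key": 28, "b": 31}` → lookup = {'key': 28, 'b': 31}
`value = lookup["key"]` → value = 28
So value = 28

Answer: 28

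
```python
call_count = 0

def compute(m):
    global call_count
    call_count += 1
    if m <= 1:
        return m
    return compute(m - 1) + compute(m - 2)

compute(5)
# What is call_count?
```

Calls(m) = 1 + Calls(m-1) + Calls(m-2); Calls(0)=Calls(1)=1. For m=5 this gives 15.

Answer: 15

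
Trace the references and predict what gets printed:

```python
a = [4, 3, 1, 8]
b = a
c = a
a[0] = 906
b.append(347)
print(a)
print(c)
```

Key concept: multiple aliases.
Step by step:
`a = [4, 3, 1, 8]` → a = [4, 3, 1, 8]
`b = a` → b = [4, 3, 1, 8] (same object as a)
`c = a` → c = [4, 3, 1, 8] (same object as a, b)
`a[0] = 906` → a = [906, 3, 1, 8] (same object as b, c); b = [906, 3, 1, 8] (same object as a, c); c = [906, 3, 1, 8] (same object as a, b)
`b.append(347)` → a = [906, 3, 1, 8, 347] (same object as b, c); b = [906, 3, 1, 8, 347] (same object as a, c); c = [906, 3, 1, 8, 347] (same object as a, b)
`print(a)` → prints [906, 3, 1, 8, 347]
`print(c)` → prints [906, 3, 1, 8, 347]

Answer:
[906, 3, 1, 8, 347]
[906, 3, 1, 8, 347]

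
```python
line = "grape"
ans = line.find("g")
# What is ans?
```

Trace:
`line = "grape"` → line = 'grape'
`ans = line.find("g")` → ans = 0
So ans = 0

Answer: 0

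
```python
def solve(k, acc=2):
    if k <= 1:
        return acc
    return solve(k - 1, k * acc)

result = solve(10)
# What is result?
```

Accumulator trace (n, acc): (10, 2) -> (9, 20) -> (8, 180) -> (7, 1440) -> (6, 10080) -> (5, 60480) -> (4, 302400) -> (3, 1209600) -> (2, 3628800) -> (1, 7257600) -> return 7257600

Answer: 7257600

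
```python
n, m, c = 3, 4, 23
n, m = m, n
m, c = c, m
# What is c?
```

Trace:
`n, m, c = 3, 4, 23` → n = 3; m = 4; c = 23
`n, m = m, n` → n = 4; m = 3
`m, c = c, m` → m = 23; c = 3
So c = 3

Answer: 3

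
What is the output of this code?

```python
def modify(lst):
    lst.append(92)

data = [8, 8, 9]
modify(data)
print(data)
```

Key concept: function modifies passed list.
Step by step:
`data = [8, 8, 9]` → data = [8, 8, 9]
`modify(data)` → data = [8, 8, 9, 92]
`print(data)` → prints [8, 8, 9, 92]

Answer: [8, 8, 9, 92]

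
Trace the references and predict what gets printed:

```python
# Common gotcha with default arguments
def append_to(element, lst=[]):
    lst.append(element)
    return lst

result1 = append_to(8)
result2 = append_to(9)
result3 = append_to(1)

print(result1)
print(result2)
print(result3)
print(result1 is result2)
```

Key concept: mutable default argument gotcha.
Step by step:
`result1 = append_to(8)` → result1 = [8]
`result2 = append_to(9)` → result1 = [8, 9] (same object as result2); result2 = [8, 9] (same object as result1)
`result3 = append_to(1)` → result1 = [8, 9, 1] (same object as result2, result3); result2 = [8, 9, 1] (same object as result1, result3); result3 = [8, 9, 1] (same object as result1, result2)
`print(result1)` → prints [8, 9, 1]
`print(result2)` → prints [8, 9, 1]
`print(result3)` → prints [8, 9, 1]
`print(result1 is result2)` → prints True

Answer:
[8, 9, 1]
[8, 9, 1]
[8, 9, 1]
True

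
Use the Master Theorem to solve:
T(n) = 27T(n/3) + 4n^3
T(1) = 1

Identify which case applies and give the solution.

a=27, b=3, f(n)=4n^3. log_3(27) = 3. Since c=3 = 3, Case 2 applies: T(n) = Θ(n^log_b(a) · log n) = O(n^3 log n).

Answer: O(n^3 log n) - Case 2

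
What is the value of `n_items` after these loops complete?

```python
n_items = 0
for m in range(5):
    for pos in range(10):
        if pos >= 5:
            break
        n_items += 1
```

Inner breaks at 5, outer runs 5 times
`n_items` takes the values: 0 → 1 → 2 → 3 → 4 → 5 → 6 → 7 → 8 → 9 → 10 → 11 → 12 → 13 → 14 → 15 → 16 → 17 → 18 → 19 → 20 → 21 → 22 → 23 → 24 → 25

Answer: 25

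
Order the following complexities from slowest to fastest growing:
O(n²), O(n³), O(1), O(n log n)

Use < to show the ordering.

Ordered by growth rate: O(1) < O(n log n) < O(n²) < O(n³)

Answer: O(1) < O(n log n) < O(n²) < O(n³)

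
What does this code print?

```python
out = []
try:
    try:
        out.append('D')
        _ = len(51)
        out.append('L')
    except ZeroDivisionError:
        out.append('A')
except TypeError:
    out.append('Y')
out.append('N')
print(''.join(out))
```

Execution trace: 'D' (try body) → 'Y' (outer except TypeError) → 'N' (after the try/except). Output: DYN

Answer: DYN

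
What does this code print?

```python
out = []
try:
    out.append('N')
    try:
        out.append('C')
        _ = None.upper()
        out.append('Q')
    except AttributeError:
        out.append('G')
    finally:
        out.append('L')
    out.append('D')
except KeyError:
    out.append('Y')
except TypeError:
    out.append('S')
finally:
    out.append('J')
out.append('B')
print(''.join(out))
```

Execution trace: 'N' (try body) → 'C' (inner try body) → 'G' (inner except AttributeError) → 'L' (inner finally) → 'D' (try body, no exception) → 'J' (finally) → 'B' (after the try/except). Output: NCGLDJB

Answer: NCGLDJB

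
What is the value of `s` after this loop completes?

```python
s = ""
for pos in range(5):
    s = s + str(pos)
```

Concatenate digits 0 to 4
`s` takes the values: "" → "0" → "01" → "012" → "0123" → "01234"

Answer: "01234"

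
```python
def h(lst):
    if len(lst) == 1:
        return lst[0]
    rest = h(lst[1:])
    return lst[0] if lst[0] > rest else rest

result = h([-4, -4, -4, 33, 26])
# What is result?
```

Recursive max over [-4, -4, -4, 33, 26] = 33

Answer: 33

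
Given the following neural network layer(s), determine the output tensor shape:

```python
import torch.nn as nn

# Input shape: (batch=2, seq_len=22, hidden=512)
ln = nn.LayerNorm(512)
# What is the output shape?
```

Input: (2, 22, 512) -> Output: (2, 22, 512)

Answer: (2, 22, 512)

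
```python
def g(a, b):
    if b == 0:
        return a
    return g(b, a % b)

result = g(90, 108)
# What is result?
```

g(90, 108) -> g(108, 90) -> g(90, 18) -> g(18, 0) -> 18

Answer: 18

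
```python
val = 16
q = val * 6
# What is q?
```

Trace:
`val = 16` → val = 16
`q = val * 6` → q = 96
So q = 96

Answer: 96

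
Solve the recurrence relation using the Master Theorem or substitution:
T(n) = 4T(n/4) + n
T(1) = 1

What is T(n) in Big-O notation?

By Master Theorem: a=4, b=4, f(n)=n. Since log_4(4) = 1 and f(n) = Θ(n^1), Case 2 applies. T(n) = O(n log n).

Answer: O(n log n)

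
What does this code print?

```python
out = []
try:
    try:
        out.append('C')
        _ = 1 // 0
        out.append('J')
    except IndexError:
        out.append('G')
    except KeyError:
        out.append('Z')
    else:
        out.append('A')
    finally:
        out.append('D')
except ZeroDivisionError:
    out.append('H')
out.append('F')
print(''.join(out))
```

Execution trace: 'C' (try body) → 'D' (finally) → 'H' (outer except ZeroDivisionError) → 'F' (after the try/except). Output: CDHF

Answer: CDHF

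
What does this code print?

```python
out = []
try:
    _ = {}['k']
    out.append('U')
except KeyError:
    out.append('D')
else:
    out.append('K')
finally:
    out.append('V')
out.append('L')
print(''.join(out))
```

Execution trace: 'D' (except KeyError) → 'V' (finally) → 'L' (after the try/except). Output: DVL

Answer: DVL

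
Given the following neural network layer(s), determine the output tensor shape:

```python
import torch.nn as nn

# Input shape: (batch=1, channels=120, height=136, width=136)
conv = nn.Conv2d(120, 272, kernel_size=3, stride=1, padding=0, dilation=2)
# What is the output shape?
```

Input: (1, 120, 136, 136) -> Output: (1, 272, 132, 132)

Answer: (1, 272, 132, 132)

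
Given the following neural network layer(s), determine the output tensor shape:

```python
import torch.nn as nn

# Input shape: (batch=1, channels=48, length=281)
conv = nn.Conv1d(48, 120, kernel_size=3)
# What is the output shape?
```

Input: (1, 48, 281) -> Output: (1, 120, 279)

Answer: (1, 120, 279)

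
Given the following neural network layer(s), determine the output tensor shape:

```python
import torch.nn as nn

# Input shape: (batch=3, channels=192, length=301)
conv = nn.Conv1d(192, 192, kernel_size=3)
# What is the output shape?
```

Input: (3, 192, 301) -> Output: (3, 192, 299)

Answer: (3, 192, 299)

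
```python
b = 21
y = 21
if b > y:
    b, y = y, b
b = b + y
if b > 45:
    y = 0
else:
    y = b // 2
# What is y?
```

Trace:
`b = 21` → b = 21
`y = 21` → y = 21
`if b > y: ...` → b > y is False → no variable changes
`b = b + y` → b = 42
`if b > 45: ...` → b > 45 is False, take else branch → no variable changes
So y = 21

Answer: 21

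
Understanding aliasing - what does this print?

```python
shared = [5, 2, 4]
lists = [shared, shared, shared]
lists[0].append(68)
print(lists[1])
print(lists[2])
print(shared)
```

Key concept: list of same reference.
Step by step:
`shared = [5, 2, 4]` → shared = [5, 2, 4]
`lists = [shared, shared, shared]` → lists = [[5, 2, 4], [5, 2, 4], [5, 2, 4]]
`lists[0].append(68)` → shared = [5, 2, 4, 68]; lists = [[5, 2, 4, 68], [5, 2, 4, 68], [5, 2, 4, 68]]
`print(lists[1])` → prints [5, 2, 4, 68]
`print(lists[2])` → prints [5, 2, 4, 68]
`print(shared)` → prints [5, 2, 4, 68]

Answer:
[5, 2, 4, 68]
[5, 2, 4, 68]
[5, 2, 4, 68]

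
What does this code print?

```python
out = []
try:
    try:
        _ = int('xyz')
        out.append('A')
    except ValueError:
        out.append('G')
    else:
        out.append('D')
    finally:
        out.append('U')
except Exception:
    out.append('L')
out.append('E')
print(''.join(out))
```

Execution trace: 'G' (inner except ValueError) → 'U' (inner finally) → 'E' (after the try/except). Output: GUE

Answer: GUE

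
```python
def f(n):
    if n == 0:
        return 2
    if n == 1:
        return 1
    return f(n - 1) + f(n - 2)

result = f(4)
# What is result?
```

Build up from base cases: f(0)=2, f(1)=1, f(2)=3, f(3)=4, f(4)=7

Answer: 7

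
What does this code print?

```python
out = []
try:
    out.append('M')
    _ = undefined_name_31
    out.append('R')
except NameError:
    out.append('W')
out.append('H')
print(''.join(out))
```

Execution trace: 'M' (try body) → 'W' (except NameError) → 'H' (after the try/except). Output: MWH

Answer: MWH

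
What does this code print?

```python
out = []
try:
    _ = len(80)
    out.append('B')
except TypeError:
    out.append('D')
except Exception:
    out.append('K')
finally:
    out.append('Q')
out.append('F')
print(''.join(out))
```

Execution trace: 'D' (except TypeError) → 'Q' (finally) → 'F' (after the try/except). Output: DQF

Answer: DQF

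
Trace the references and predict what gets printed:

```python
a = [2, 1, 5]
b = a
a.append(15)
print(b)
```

Key concept: basic list aliasing.
Step by step:
`a = [2, 1, 5]` → a = [2, 1, 5]
`b = a` → b = [2, 1, 5] (same object as a)
`a.append(15)` → a = [2, 1, 5, 15] (same object as b); b = [2, 1, 5, 15] (same object as a)
`print(b)` → prints [2, 1, 5, 15]

Answer: [2, 1, 5, 15]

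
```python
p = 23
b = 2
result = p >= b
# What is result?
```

Trace:
`p = 23` → p = 23
`b = 2` → b = 2
`result = p >= b` → result = True
So result = True

Answer: True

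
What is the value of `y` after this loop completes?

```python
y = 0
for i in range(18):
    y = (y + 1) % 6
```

Increment mod 6, 18 times = 0
`y` takes the values: 0 → 1 → 2 → 3 → 4 → 5 → 0 → 1 → 2 → 3 → 4 → 5 → 0 → 1 → 2 → 3 → 4 → 5 → 0

Answer: 0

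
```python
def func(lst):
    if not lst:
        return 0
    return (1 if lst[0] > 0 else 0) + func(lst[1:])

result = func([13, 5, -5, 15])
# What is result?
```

Count of positive elements in [13, 5, -5, 15] = 3

Answer: 3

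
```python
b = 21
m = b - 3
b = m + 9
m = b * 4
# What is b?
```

Trace:
`b = 21` → b = 21
`m = b - 3` → m = 18
`b = m + 9` → b = 27
`m = b * 4` → m = 108
So b = 27

Answer: 27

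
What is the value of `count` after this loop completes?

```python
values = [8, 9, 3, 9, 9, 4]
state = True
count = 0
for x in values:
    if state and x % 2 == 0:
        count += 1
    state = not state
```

Count even values at even positions
`count` takes the values: 0 → 1

Answer: 1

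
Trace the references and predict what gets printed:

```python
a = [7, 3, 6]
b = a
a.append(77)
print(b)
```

Key concept: basic list aliasing.
Step by step:
`a = [7, 3, 6]` → a = [7, 3, 6]
`b = a` → b = [7, 3, 6] (same object as a)
`a.append(77)` → a = [7, 3, 6, 77] (same object as b); b = [7, 3, 6, 77] (same object as a)
`print(b)` → prints [7, 3, 6, 77]

Answer: [7, 3, 6, 77]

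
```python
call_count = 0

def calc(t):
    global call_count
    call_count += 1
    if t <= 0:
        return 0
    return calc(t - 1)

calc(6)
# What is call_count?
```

Linear recursion stepping by 1: 7 calls from t=6 down to ≤0.

Answer: 7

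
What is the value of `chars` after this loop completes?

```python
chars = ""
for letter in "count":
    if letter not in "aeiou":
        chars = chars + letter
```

Remove vowels from 'count'
`chars` takes the values: "" → "c" → "cn" → "cnt"

Answer: "cnt"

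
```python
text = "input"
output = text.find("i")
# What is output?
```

Trace:
`text = "input"` → text = 'input'
`output = text.find("i")` → output = 0
So output = 0

Answer: 0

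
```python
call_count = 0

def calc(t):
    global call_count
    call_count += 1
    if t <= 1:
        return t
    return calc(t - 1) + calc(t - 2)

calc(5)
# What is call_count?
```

Calls(t) = 1 + Calls(t-1) + Calls(t-2); Calls(0)=Calls(1)=1. For t=5 this gives 15.

Answer: 15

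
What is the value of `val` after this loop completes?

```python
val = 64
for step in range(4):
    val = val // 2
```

Halve 4 times: 64 // 2^4 = 4
`val` takes the values: 64 → 32 → 16 → 8 → 4

Answer: 4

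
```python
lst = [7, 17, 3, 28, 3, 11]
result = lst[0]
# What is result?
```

Trace:
`lst = [7, 17, 3, 28, 3, 11]` → lst = [7, 17, 3, 28, 3, 11]
`result = lst[0]` → result = 7
So result = 7

Answer: 7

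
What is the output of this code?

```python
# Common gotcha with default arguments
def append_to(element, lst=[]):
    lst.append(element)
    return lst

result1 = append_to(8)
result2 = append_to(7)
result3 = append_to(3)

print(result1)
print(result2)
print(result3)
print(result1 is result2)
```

Key concept: mutable default argument gotcha.
Step by step:
`result1 = append_to(8)` → result1 = [8]
`result2 = append_to(7)` → result1 = [8, 7] (same object as result2); result2 = [8, 7] (same object as result1)
`result3 = append_to(3)` → result1 = [8, 7, 3] (same object as result2, result3); result2 = [8, 7, 3] (same object as result1, result3); result3 = [8, 7, 3] (same object as result1, result2)
`print(result1)` → prints [8, 7, 3]
`print(result2)` → prints [8, 7, 3]
`print(result3)` → prints [8, 7, 3]
`print(result1 is result2)` → prints True

Answer:
[8, 7, 3]
[8, 7, 3]
[8, 7, 3]
True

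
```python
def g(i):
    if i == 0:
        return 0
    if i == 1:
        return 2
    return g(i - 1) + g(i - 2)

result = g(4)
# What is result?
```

Build up from base cases: g(0)=0, g(1)=2, g(2)=2, g(3)=4, g(4)=6

Answer: 6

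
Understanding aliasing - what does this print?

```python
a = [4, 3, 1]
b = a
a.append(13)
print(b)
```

Key concept: basic list aliasing.
Step by step:
`a = [4, 3, 1]` → a = [4, 3, 1]
`b = a` → b = [4, 3, 1] (same object as a)
`a.append(13)` → a = [4, 3, 1, 13] (same object as b); b = [4, 3, 1, 13] (same object as a)
`print(b)` → prints [4, 3, 1, 13]

Answer: [4, 3, 1, 13]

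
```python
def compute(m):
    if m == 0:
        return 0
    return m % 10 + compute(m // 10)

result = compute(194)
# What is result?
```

Sum of digits of 194: 4 + 9 + 1 = 14

Answer: 14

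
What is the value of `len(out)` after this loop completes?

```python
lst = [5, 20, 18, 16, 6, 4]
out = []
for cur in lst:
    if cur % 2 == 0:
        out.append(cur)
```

Count even numbers in [5, 20, 18, 16, 6, 4]
`out` takes the values: [] → [20] → [20, 18] → [20, 18, 16] → [20, 18, 16, 6] → [20, 18, 16, 6, 4]
So `len(out)` = 5

Answer: 5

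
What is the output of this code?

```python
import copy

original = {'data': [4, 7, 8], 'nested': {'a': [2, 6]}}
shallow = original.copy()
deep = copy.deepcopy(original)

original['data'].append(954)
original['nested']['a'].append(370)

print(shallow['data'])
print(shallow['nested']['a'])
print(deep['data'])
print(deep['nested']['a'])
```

Key concept: comparing shallow vs deep copy.
Step by step:
`original = {'data': [4, 7, 8], 'nested': {'a': [2, 6]}}` → original = {'data': [4, 7, 8], 'nested': {'a': [2, 6]}}
`shallow = original.copy()` → shallow = {'data': [4, 7, 8], 'nested': {'a': [2, 6]}}
`deep = copy.deepcopy(original)` → deep = {'data': [4, 7, 8], 'nested': {'a': [2, 6]}}
`original['data'].append(954)` → original = {'data': [4, 7, 8, 954], 'nested': {'a': [2, 6]}}; shallow = {'data': [4, 7, 8, 954], 'nested': {'a': [2, 6]}}
`original['nested']['a'].append(370)` → original = {'data': [4, 7, 8, 954], 'nested': {'a': [2, 6, 370]}}; shallow = {'data': [4, 7, 8, 954], 'nested': {'a': [2, 6, 370]}}
`print(shallow['data'])` → prints [4, 7, 8, 954]
`print(shallow['nested']['a'])` → prints [2, 6, 370]
`print(deep['data'])` → prints [4, 7, 8]
`print(deep['nested']['a'])` → prints [2, 6]

Answer:
[4, 7, 8, 954]
[2, 6, 370]
[4, 7, 8]
[2, 6]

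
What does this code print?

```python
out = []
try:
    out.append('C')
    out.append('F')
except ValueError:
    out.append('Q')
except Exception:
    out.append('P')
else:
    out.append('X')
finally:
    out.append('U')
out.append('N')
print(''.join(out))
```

Execution trace: 'C' (try body) → 'F' (try body, no exception) → 'X' (else) → 'U' (finally) → 'N' (after the try/except). Output: CFXUN

Answer: CFXUN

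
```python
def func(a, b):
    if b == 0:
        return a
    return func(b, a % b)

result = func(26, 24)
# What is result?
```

func(26, 24) -> func(24, 2) -> func(2, 0) -> 2

Answer: 2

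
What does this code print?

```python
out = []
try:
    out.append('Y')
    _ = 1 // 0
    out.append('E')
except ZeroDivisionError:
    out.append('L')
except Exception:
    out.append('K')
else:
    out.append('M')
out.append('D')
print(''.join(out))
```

Execution trace: 'Y' (try body) → 'L' (except ZeroDivisionError) → 'D' (after the try/except). Output: YLD

Answer: YLD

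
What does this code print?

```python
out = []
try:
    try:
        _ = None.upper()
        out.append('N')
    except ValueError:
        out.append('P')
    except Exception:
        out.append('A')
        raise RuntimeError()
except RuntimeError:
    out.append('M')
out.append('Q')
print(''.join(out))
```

Execution trace: 'A' (inner except Exception) → 'M' (outer except RuntimeError) → 'Q' (after the try/except). Output: AMQ

Answer: AMQ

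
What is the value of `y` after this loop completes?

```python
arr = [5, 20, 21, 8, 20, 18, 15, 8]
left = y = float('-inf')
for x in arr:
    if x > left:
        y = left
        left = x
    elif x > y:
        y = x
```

Second largest (with repeats) in [5, 20, 21, 8, 20, 18, 15, 8]
`y` takes the values: -inf → 5 → 20

Answer: 20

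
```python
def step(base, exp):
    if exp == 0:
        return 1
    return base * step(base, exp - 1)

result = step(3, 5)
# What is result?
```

step(3, 5) = 3 * 3 * 3 * 3 * 3 = 243

Answer: 243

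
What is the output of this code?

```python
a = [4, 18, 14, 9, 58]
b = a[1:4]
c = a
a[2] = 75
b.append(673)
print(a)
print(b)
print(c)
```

Key concept: slice vs alias.
Step by step:
`a = [4, 18, 14, 9, 58]` → a = [4, 18, 14, 9, 58]
`b = a[1:4]` → b = [18, 14, 9]
`c = a` → c = [4, 18, 14, 9, 58] (same object as a)
`a[2] = 75` → a = [4, 18, 75, 9, 58] (same object as c); c = [4, 18, 75, 9, 58] (same object as a)
`b.append(673)` → b = [18, 14, 9, 673]
`print(a)` → prints [4, 18, 75, 9, 58]
`print(b)` → prints [18, 14, 9, 673]
`print(c)` → prints [4, 18, 75, 9, 58]

Answer:
[4, 18, 75, 9, 58]
[18, 14, 9, 673]
[4, 18, 75, 9, 58]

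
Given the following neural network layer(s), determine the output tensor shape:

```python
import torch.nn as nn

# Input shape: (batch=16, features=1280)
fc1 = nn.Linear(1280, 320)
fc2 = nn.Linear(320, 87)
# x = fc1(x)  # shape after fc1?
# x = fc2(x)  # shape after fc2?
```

Input: (16, 1280) -> after fc1: (16, 320) -> Output: (16, 87)

Answer: (16, 87)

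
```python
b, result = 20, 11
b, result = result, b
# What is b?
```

Trace:
`b, result = 20, 11` → b = 20; result = 11
`b, result = result, b` → b = 11; result = 20
So b = 11

Answer: 11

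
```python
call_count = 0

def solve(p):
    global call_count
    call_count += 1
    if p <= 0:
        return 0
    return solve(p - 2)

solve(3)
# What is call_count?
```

Linear recursion stepping by 2: 3 calls from p=3 down to ≤0.

Answer: 3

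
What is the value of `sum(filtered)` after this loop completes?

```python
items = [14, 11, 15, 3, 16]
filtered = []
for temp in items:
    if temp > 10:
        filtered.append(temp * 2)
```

Sum of doubled values > 10
`filtered` takes the values: [] → [28] → [28, 22] → [28, 22, 30] → [28, 22, 30, 32]
So `sum(filtered)` = 112

Answer: 112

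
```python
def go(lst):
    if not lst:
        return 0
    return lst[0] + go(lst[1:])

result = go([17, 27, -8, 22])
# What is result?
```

17 + 27 + (-8) + 22 + 0 = 58

Answer: 58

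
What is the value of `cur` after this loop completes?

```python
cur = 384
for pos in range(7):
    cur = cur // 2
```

Halve 7 times: 384 // 2^7 = 3
`cur` takes the values: 384 → 192 → 96 → 48 → 24 → 12 → 6 → 3

Answer: 3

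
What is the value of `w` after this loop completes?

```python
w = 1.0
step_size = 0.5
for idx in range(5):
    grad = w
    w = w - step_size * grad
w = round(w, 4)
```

Gradient descent: w = 1.0 * (1 - 0.5)^5
`w` takes the values: 1.0 → 0.5 → 0.25 → 0.125 → 0.0625 → 0.03125 → 0.0312

Answer: 0.0312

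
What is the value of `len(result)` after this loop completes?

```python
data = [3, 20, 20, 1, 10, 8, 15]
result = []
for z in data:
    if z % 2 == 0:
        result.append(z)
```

Count even numbers in [3, 20, 20, 1, 10, 8, 15]
`result` takes the values: [] → [20] → [20, 20] → [20, 20, 10] → [20, 20, 10, 8]
So `len(result)` = 4

Answer: 4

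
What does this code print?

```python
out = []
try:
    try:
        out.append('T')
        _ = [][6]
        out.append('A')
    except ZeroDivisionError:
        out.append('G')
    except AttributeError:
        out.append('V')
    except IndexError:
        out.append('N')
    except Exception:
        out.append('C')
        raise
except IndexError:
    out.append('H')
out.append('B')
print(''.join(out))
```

Execution trace: 'T' (inner try body) → 'N' (inner except IndexError) → 'B' (after the try/except). Output: TNB

Answer: TNB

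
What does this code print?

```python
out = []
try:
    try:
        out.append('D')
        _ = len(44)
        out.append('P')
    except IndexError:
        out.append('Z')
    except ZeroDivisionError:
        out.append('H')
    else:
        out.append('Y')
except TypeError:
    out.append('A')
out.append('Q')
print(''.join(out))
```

Execution trace: 'D' (try body) → 'A' (outer except TypeError) → 'Q' (after the try/except). Output: DAQ

Answer: DAQ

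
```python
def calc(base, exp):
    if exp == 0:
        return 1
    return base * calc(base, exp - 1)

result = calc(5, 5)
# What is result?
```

calc(5, 5) = 5 * 5 * 5 * 5 * 5 = 3125

Answer: 3125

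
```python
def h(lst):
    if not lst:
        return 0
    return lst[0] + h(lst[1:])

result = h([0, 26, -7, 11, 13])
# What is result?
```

0 + 26 + (-7) + 11 + 13 + 0 = 43

Answer: 43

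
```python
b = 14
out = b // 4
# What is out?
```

Trace:
`b = 14` → b = 14
`out = b // 4` → out = 3
So out = 3

Answer: 3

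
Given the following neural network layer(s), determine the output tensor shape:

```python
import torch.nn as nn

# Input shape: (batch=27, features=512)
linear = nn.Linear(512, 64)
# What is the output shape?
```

Input: (27, 512) -> Output: (27, 64)

Answer: (27, 64)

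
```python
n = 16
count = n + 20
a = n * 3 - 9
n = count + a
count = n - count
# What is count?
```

Trace:
`n = 16` → n = 16
`count = n + 20` → count = 36
`a = n * 3 - 9` → a = 39
`n = count + a` → n = 75
`count = n - count` → count = 39
So count = 39

Answer: 39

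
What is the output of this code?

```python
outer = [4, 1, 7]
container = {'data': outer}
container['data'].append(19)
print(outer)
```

Key concept: dict holds reference to list.
Step by step:
`outer = [4, 1, 7]` → outer = [4, 1, 7]
`container = {'data': outer}` → container = {'data': [4, 1, 7]}
`container['data'].append(19)` → outer = [4, 1, 7, 19]; container = {'data': [4, 1, 7, 19]}
`print(outer)` → prints [4, 1, 7, 19]

Answer: [4, 1, 7, 19]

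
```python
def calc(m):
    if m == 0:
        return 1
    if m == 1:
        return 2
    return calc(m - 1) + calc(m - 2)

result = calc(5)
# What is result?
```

Build up from base cases: calc(0)=1, calc(1)=2, calc(2)=3, calc(3)=5, calc(4)=8, calc(5)=13

Answer: 13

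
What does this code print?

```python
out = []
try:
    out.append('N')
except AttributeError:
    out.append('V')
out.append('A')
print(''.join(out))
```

Execution trace: 'N' (try body, no exception) → 'A' (after the try/except). Output: NA

Answer: NA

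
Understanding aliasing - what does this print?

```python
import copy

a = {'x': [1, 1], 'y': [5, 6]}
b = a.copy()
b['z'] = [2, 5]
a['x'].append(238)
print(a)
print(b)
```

Key concept: shallow copy of dict with mutable values.
Step by step:
`a = {'x': [1, 1], 'y': [5, 6]}` → a = {'x': [1, 1], 'y': [5, 6]}
`b = a.copy()` → b = {'x': [1, 1], 'y': [5, 6]}
`b['z'] = [2, 5]` → b = {'x': [1, 1], 'y': [5, 6], 'z': [2, 5]}
`a['x'].append(238)` → a = {'x': [1, 1, 238], 'y': [5, 6]}; b = {'x': [1, 1, 238], 'y': [5, 6], 'z': [2, 5]}
`print(a)` → prints {'x': [1, 1, 238], 'y': [5, 6]}
`print(b)` → prints {'x': [1, 1, 238], 'y': [5, 6], 'z': [2, 5]}

Answer:
{'x': [1, 1, 238], 'y': [5, 6]}
{'x': [1, 1, 238], 'y': [5, 6], 'z': [2, 5]}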